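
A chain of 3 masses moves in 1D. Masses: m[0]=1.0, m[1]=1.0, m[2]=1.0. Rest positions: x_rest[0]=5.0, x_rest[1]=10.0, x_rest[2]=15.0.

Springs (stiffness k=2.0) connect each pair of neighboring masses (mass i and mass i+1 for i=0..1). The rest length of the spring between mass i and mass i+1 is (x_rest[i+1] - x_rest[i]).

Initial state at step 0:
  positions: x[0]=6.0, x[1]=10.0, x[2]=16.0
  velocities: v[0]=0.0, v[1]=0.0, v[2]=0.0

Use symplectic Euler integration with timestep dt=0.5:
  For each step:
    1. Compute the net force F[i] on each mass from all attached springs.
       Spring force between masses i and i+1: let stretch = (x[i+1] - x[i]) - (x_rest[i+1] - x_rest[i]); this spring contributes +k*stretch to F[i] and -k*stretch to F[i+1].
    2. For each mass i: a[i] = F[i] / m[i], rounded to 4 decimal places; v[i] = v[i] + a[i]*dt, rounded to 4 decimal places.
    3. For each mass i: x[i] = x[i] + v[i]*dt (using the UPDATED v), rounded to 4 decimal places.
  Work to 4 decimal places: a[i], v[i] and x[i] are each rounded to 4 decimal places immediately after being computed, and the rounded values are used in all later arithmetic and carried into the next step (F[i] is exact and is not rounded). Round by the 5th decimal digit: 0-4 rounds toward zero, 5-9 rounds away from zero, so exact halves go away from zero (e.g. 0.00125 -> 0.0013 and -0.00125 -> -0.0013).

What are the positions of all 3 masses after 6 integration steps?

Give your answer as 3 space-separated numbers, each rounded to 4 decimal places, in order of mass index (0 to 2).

Answer: 5.3907 11.2188 15.3907

Derivation:
Step 0: x=[6.0000 10.0000 16.0000] v=[0.0000 0.0000 0.0000]
Step 1: x=[5.5000 11.0000 15.5000] v=[-1.0000 2.0000 -1.0000]
Step 2: x=[5.2500 11.5000 15.2500] v=[-0.5000 1.0000 -0.5000]
Step 3: x=[5.6250 10.7500 15.6250] v=[0.7500 -1.5000 0.7500]
Step 4: x=[6.0625 9.8750 16.0625] v=[0.8750 -1.7500 0.8750]
Step 5: x=[5.9063 10.1875 15.9063] v=[-0.3125 0.6250 -0.3125]
Step 6: x=[5.3907 11.2188 15.3907] v=[-1.0313 2.0626 -1.0313]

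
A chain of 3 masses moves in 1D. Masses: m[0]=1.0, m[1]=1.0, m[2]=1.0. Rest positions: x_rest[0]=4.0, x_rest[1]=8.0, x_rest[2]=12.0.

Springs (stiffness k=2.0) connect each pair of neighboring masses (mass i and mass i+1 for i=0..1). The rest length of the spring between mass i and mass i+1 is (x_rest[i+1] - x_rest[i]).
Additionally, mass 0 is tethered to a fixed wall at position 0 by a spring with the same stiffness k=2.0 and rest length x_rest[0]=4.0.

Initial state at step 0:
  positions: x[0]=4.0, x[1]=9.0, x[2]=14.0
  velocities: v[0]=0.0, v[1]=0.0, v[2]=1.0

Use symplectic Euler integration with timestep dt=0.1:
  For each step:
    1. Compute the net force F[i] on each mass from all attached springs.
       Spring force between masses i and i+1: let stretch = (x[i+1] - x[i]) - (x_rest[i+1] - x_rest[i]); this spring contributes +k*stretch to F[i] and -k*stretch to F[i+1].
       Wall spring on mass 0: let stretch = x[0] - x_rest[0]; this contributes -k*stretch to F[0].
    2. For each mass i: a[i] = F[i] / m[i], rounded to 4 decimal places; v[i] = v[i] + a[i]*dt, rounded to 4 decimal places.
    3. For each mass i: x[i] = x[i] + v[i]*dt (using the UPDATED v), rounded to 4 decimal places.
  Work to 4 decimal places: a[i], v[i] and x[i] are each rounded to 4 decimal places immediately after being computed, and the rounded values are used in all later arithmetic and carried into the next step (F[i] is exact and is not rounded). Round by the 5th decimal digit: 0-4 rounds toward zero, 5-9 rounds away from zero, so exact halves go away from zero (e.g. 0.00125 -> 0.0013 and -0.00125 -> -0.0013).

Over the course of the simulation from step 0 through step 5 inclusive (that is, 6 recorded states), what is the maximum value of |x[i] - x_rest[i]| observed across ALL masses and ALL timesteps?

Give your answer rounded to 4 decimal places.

Step 0: x=[4.0000 9.0000 14.0000] v=[0.0000 0.0000 1.0000]
Step 1: x=[4.0200 9.0000 14.0800] v=[0.2000 0.0000 0.8000]
Step 2: x=[4.0592 9.0020 14.1384] v=[0.3920 0.0200 0.5840]
Step 3: x=[4.1161 9.0079 14.1741] v=[0.5687 0.0587 0.3567]
Step 4: x=[4.1885 9.0193 14.1865] v=[0.7238 0.1136 0.1235]
Step 5: x=[4.2737 9.0374 14.1755] v=[0.8523 0.1809 -0.1099]
Max displacement = 2.1865

Answer: 2.1865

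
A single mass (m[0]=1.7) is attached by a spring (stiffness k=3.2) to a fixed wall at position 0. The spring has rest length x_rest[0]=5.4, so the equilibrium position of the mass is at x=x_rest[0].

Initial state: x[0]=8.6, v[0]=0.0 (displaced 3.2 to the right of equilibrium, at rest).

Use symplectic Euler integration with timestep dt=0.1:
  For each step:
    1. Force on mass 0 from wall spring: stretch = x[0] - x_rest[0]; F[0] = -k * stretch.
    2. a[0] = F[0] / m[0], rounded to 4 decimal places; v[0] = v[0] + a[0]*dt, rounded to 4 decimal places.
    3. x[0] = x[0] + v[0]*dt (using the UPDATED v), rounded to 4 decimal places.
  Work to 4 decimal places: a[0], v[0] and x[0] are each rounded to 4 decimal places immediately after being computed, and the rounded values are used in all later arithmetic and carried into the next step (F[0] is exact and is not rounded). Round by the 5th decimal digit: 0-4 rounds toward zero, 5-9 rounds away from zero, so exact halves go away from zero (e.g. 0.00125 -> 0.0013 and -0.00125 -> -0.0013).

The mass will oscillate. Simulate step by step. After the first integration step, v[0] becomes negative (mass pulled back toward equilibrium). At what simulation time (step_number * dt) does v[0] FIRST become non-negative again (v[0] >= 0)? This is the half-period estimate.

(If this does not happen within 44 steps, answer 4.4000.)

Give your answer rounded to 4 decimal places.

Answer: 2.3000

Derivation:
Step 0: x=[8.6000] v=[0.0000]
Step 1: x=[8.5398] v=[-0.6024]
Step 2: x=[8.4205] v=[-1.1934]
Step 3: x=[8.2443] v=[-1.7620]
Step 4: x=[8.0146] v=[-2.2974]
Step 5: x=[7.7356] v=[-2.7896]
Step 6: x=[7.4127] v=[-3.2292]
Step 7: x=[7.0519] v=[-3.6081]
Step 8: x=[6.6600] v=[-3.9191]
Step 9: x=[6.2444] v=[-4.1563]
Step 10: x=[5.8129] v=[-4.3153]
Step 11: x=[5.3736] v=[-4.3930]
Step 12: x=[4.9348] v=[-4.3880]
Step 13: x=[4.5048] v=[-4.3004]
Step 14: x=[4.0916] v=[-4.1319]
Step 15: x=[3.7030] v=[-3.8856]
Step 16: x=[3.3464] v=[-3.5662]
Step 17: x=[3.0284] v=[-3.1796]
Step 18: x=[2.7551] v=[-2.7332]
Step 19: x=[2.5316] v=[-2.2353]
Step 20: x=[2.3621] v=[-1.6954]
Step 21: x=[2.2497] v=[-1.1236]
Step 22: x=[2.1966] v=[-0.5306]
Step 23: x=[2.2038] v=[0.0724]
First v>=0 after going negative at step 23, time=2.3000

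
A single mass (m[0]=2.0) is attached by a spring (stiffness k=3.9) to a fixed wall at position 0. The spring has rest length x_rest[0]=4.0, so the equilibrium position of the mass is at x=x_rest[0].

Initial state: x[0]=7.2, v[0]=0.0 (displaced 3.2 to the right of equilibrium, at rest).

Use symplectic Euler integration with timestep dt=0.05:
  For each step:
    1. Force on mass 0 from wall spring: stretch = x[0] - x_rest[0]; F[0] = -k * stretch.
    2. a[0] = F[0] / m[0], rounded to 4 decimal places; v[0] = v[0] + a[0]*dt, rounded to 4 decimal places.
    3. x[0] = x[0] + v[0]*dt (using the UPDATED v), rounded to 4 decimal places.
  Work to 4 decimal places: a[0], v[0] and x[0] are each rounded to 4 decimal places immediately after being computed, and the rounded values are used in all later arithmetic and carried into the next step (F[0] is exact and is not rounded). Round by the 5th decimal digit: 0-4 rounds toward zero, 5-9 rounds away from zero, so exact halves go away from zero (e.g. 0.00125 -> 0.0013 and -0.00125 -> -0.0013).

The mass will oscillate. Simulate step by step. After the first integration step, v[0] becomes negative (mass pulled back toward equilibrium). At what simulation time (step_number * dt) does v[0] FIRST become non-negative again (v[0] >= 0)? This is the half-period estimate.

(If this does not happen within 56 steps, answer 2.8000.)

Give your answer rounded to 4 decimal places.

Step 0: x=[7.2000] v=[0.0000]
Step 1: x=[7.1844] v=[-0.3120]
Step 2: x=[7.1533] v=[-0.6225]
Step 3: x=[7.1068] v=[-0.9299]
Step 4: x=[7.0452] v=[-1.2328]
Step 5: x=[6.9687] v=[-1.5297]
Step 6: x=[6.8777] v=[-1.8192]
Step 7: x=[6.7727] v=[-2.0998]
Step 8: x=[6.6542] v=[-2.3701]
Step 9: x=[6.5228] v=[-2.6289]
Step 10: x=[6.3791] v=[-2.8749]
Step 11: x=[6.2238] v=[-3.1069]
Step 12: x=[6.0576] v=[-3.3237]
Step 13: x=[5.8814] v=[-3.5243]
Step 14: x=[5.6960] v=[-3.7077]
Step 15: x=[5.5023] v=[-3.8731]
Step 16: x=[5.3013] v=[-4.0196]
Step 17: x=[5.0940] v=[-4.1465]
Step 18: x=[4.8813] v=[-4.2532]
Step 19: x=[4.6643] v=[-4.3391]
Step 20: x=[4.4441] v=[-4.4039]
Step 21: x=[4.2217] v=[-4.4472]
Step 22: x=[3.9983] v=[-4.4688]
Step 23: x=[3.7749] v=[-4.4686]
Step 24: x=[3.5526] v=[-4.4467]
Step 25: x=[3.3324] v=[-4.4031]
Step 26: x=[3.1155] v=[-4.3380]
Step 27: x=[2.9029] v=[-4.2518]
Step 28: x=[2.6957] v=[-4.1448]
Step 29: x=[2.4948] v=[-4.0176]
Step 30: x=[2.3013] v=[-3.8708]
Step 31: x=[2.1160] v=[-3.7052]
Step 32: x=[1.9399] v=[-3.5215]
Step 33: x=[1.7739] v=[-3.3206]
Step 34: x=[1.6187] v=[-3.1036]
Step 35: x=[1.4751] v=[-2.8714]
Step 36: x=[1.3438] v=[-2.6252]
Step 37: x=[1.2255] v=[-2.3662]
Step 38: x=[1.1207] v=[-2.0957]
Step 39: x=[1.0300] v=[-1.8150]
Step 40: x=[0.9537] v=[-1.5254]
Step 41: x=[0.8923] v=[-1.2284]
Step 42: x=[0.8460] v=[-0.9254]
Step 43: x=[0.8151] v=[-0.6179]
Step 44: x=[0.7997] v=[-0.3074]
Step 45: x=[0.7999] v=[0.0046]
First v>=0 after going negative at step 45, time=2.2500

Answer: 2.2500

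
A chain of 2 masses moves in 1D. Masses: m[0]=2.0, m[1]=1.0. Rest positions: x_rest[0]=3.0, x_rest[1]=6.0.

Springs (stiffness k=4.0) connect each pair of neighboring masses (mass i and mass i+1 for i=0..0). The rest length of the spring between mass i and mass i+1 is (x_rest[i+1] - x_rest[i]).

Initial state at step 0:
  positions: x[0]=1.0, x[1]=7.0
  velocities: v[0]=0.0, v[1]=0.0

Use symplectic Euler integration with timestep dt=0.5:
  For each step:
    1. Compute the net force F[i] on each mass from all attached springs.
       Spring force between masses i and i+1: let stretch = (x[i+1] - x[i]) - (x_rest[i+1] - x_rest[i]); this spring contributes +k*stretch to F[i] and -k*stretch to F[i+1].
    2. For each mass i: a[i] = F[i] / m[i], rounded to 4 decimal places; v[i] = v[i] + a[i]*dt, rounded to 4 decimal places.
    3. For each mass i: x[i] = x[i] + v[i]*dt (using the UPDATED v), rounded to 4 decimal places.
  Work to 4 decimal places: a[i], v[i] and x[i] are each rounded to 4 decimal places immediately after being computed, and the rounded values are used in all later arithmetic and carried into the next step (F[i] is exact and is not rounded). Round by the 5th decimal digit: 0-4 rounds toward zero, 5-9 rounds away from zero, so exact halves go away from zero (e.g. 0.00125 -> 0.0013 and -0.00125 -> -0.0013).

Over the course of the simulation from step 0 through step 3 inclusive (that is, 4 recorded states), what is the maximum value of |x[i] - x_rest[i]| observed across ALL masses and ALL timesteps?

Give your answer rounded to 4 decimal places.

Step 0: x=[1.0000 7.0000] v=[0.0000 0.0000]
Step 1: x=[2.5000 4.0000] v=[3.0000 -6.0000]
Step 2: x=[3.2500 2.5000] v=[1.5000 -3.0000]
Step 3: x=[2.1250 4.7500] v=[-2.2500 4.5000]
Max displacement = 3.5000

Answer: 3.5000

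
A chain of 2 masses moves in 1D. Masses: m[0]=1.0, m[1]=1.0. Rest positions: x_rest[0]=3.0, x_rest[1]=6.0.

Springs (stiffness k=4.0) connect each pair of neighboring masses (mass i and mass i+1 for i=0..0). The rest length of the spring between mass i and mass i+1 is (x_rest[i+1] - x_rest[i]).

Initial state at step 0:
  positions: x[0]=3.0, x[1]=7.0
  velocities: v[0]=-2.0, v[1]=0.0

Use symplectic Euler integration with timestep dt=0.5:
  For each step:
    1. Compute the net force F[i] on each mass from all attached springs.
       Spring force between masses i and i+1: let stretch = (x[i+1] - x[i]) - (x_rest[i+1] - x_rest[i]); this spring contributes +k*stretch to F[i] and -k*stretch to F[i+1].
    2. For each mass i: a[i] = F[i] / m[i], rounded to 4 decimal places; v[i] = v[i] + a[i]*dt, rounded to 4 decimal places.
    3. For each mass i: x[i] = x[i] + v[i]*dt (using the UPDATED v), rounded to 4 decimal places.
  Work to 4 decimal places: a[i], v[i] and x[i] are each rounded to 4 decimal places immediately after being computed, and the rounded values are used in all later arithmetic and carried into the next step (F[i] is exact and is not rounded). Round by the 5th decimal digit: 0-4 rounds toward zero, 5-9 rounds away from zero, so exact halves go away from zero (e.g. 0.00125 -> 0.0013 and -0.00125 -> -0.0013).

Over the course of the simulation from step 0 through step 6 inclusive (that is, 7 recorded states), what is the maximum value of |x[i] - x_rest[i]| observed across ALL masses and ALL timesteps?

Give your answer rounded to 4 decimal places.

Step 0: x=[3.0000 7.0000] v=[-2.0000 0.0000]
Step 1: x=[3.0000 6.0000] v=[0.0000 -2.0000]
Step 2: x=[3.0000 5.0000] v=[0.0000 -2.0000]
Step 3: x=[2.0000 5.0000] v=[-2.0000 0.0000]
Step 4: x=[1.0000 5.0000] v=[-2.0000 0.0000]
Step 5: x=[1.0000 4.0000] v=[0.0000 -2.0000]
Step 6: x=[1.0000 3.0000] v=[0.0000 -2.0000]
Max displacement = 3.0000

Answer: 3.0000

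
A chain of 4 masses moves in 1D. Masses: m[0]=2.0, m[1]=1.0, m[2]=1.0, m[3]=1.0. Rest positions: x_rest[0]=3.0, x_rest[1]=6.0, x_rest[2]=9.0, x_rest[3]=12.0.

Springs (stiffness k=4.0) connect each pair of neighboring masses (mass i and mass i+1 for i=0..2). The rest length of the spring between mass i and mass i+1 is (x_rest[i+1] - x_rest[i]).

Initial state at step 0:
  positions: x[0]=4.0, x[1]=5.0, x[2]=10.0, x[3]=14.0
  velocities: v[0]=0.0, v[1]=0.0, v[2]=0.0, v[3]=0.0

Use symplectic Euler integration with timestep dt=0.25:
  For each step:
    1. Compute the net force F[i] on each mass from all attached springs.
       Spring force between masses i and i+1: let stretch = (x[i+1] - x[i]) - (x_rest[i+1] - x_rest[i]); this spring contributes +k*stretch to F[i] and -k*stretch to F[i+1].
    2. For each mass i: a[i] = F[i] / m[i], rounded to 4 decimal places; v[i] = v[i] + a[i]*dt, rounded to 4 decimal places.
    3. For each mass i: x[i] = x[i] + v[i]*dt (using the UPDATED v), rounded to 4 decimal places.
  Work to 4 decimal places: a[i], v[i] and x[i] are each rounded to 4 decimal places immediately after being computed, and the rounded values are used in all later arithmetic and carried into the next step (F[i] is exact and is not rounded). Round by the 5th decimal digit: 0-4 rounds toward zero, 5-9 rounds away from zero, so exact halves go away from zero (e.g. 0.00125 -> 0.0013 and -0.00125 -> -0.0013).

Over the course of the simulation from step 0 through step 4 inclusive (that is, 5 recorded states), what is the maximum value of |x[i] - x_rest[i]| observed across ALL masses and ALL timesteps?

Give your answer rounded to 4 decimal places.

Step 0: x=[4.0000 5.0000 10.0000 14.0000] v=[0.0000 0.0000 0.0000 0.0000]
Step 1: x=[3.7500 6.0000 9.7500 13.7500] v=[-1.0000 4.0000 -1.0000 -1.0000]
Step 2: x=[3.4063 7.3750 9.5625 13.2500] v=[-1.3750 5.5000 -0.7500 -2.0000]
Step 3: x=[3.1836 8.3047 9.7500 12.5781] v=[-0.8907 3.7188 0.7500 -2.6875]
Step 4: x=[3.2261 8.3155 10.2832 11.9492] v=[0.1699 0.0430 2.1328 -2.5156]
Max displacement = 2.3155

Answer: 2.3155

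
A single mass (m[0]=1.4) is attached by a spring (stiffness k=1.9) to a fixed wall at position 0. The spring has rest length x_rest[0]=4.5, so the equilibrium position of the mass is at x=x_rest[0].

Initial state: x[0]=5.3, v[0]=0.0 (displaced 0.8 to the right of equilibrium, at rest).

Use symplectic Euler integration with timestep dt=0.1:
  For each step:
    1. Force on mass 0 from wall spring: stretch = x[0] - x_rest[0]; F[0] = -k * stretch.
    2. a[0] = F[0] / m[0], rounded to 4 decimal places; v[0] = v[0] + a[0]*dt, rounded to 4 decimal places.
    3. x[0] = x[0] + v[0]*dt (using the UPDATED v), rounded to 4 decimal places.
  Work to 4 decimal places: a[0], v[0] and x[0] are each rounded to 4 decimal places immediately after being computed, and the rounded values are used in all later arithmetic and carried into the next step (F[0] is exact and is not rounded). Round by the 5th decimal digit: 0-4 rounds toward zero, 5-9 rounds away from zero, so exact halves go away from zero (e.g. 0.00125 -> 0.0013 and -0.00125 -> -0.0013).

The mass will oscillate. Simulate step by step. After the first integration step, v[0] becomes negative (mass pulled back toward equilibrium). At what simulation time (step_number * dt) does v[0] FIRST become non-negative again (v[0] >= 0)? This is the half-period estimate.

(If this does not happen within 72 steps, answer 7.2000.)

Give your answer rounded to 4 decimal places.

Step 0: x=[5.3000] v=[0.0000]
Step 1: x=[5.2891] v=[-0.1086]
Step 2: x=[5.2675] v=[-0.2157]
Step 3: x=[5.2355] v=[-0.3199]
Step 4: x=[5.1935] v=[-0.4197]
Step 5: x=[5.1421] v=[-0.5138]
Step 6: x=[5.0820] v=[-0.6009]
Step 7: x=[5.0140] v=[-0.6799]
Step 8: x=[4.9390] v=[-0.7497]
Step 9: x=[4.8581] v=[-0.8093]
Step 10: x=[4.7723] v=[-0.8579]
Step 11: x=[4.6828] v=[-0.8949]
Step 12: x=[4.5908] v=[-0.9197]
Step 13: x=[4.4976] v=[-0.9320]
Step 14: x=[4.4044] v=[-0.9317]
Step 15: x=[4.3125] v=[-0.9187]
Step 16: x=[4.2232] v=[-0.8933]
Step 17: x=[4.1376] v=[-0.8557]
Step 18: x=[4.0570] v=[-0.8065]
Step 19: x=[3.9824] v=[-0.7464]
Step 20: x=[3.9148] v=[-0.6762]
Step 21: x=[3.8551] v=[-0.5968]
Step 22: x=[3.8042] v=[-0.5093]
Step 23: x=[3.7627] v=[-0.4149]
Step 24: x=[3.7312] v=[-0.3148]
Step 25: x=[3.7102] v=[-0.2105]
Step 26: x=[3.6999] v=[-0.1033]
Step 27: x=[3.7004] v=[0.0053]
First v>=0 after going negative at step 27, time=2.7000

Answer: 2.7000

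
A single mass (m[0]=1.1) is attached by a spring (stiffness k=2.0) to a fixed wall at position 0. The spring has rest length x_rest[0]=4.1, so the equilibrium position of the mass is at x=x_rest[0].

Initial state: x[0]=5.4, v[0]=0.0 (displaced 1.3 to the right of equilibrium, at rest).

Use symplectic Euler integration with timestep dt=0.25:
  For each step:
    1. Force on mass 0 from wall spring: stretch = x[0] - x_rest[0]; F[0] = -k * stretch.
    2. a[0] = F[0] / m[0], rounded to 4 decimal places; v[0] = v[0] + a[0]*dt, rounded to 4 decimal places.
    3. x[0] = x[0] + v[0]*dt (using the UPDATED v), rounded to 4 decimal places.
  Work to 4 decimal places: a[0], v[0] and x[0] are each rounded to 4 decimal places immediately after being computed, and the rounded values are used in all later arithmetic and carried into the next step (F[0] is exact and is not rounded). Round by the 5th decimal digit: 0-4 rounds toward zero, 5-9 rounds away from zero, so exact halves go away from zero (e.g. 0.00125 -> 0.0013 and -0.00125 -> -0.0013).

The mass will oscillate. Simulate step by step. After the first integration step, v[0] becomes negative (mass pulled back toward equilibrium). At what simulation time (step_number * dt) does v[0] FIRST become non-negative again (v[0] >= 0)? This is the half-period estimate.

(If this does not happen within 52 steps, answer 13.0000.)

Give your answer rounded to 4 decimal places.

Step 0: x=[5.4000] v=[0.0000]
Step 1: x=[5.2523] v=[-0.5909]
Step 2: x=[4.9736] v=[-1.1147]
Step 3: x=[4.5957] v=[-1.5118]
Step 4: x=[4.1614] v=[-1.7371]
Step 5: x=[3.7202] v=[-1.7650]
Step 6: x=[3.3221] v=[-1.5924]
Step 7: x=[3.0124] v=[-1.2388]
Step 8: x=[2.8263] v=[-0.7444]
Step 9: x=[2.7849] v=[-0.1655]
Step 10: x=[2.8930] v=[0.4323]
First v>=0 after going negative at step 10, time=2.5000

Answer: 2.5000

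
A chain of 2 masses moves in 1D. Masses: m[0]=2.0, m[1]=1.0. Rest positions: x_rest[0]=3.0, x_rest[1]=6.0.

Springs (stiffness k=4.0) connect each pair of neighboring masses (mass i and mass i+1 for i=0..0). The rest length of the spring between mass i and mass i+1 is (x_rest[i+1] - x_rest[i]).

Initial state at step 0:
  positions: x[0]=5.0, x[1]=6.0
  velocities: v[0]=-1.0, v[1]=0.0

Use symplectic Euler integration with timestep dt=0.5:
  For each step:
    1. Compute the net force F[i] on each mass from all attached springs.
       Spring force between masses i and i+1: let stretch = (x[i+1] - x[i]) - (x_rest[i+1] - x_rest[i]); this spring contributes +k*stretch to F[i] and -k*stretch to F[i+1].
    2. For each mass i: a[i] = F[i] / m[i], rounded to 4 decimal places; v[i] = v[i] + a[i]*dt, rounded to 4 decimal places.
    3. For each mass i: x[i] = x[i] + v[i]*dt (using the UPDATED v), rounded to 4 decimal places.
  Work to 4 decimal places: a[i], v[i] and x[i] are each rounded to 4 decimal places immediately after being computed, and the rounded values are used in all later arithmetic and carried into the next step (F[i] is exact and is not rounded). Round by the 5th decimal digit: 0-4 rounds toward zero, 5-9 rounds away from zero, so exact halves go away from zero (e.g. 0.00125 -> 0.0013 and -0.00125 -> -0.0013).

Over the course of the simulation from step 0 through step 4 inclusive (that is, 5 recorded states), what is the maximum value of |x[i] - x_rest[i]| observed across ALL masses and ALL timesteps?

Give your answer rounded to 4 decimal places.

Answer: 2.5000

Derivation:
Step 0: x=[5.0000 6.0000] v=[-1.0000 0.0000]
Step 1: x=[3.5000 8.0000] v=[-3.0000 4.0000]
Step 2: x=[2.7500 8.5000] v=[-1.5000 1.0000]
Step 3: x=[3.3750 6.2500] v=[1.2500 -4.5000]
Step 4: x=[3.9375 4.1250] v=[1.1250 -4.2500]
Max displacement = 2.5000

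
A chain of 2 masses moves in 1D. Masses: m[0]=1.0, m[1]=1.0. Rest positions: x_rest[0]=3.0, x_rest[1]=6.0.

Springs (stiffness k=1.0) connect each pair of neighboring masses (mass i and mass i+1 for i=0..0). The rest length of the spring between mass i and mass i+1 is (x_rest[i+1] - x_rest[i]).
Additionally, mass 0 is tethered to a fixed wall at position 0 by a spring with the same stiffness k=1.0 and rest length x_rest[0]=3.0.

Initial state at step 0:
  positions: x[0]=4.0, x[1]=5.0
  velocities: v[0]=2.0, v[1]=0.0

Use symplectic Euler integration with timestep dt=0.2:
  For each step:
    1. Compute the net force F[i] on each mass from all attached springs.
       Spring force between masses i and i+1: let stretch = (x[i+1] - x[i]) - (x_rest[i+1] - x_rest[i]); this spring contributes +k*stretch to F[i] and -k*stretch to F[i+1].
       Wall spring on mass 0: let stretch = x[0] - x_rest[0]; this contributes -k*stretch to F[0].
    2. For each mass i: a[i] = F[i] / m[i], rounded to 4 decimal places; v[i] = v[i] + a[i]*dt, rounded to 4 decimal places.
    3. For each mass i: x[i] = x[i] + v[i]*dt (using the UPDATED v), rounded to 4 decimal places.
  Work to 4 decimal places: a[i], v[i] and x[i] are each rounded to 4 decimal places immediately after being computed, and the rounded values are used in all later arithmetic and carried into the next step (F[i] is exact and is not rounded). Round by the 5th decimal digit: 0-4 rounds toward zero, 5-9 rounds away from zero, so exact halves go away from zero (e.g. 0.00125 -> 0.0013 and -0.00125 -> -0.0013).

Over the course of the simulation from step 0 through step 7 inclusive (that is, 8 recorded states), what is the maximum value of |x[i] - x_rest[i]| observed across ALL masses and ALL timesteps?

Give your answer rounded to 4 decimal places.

Answer: 1.4208

Derivation:
Step 0: x=[4.0000 5.0000] v=[2.0000 0.0000]
Step 1: x=[4.2800 5.0800] v=[1.4000 0.4000]
Step 2: x=[4.4208 5.2480] v=[0.7040 0.8400]
Step 3: x=[4.4179 5.5029] v=[-0.0147 1.2746]
Step 4: x=[4.2816 5.8344] v=[-0.6813 1.6576]
Step 5: x=[4.0362 6.2238] v=[-1.2271 1.9470]
Step 6: x=[3.7168 6.6457] v=[-1.5968 2.1095]
Step 7: x=[3.3659 7.0704] v=[-1.7544 2.1237]
Max displacement = 1.4208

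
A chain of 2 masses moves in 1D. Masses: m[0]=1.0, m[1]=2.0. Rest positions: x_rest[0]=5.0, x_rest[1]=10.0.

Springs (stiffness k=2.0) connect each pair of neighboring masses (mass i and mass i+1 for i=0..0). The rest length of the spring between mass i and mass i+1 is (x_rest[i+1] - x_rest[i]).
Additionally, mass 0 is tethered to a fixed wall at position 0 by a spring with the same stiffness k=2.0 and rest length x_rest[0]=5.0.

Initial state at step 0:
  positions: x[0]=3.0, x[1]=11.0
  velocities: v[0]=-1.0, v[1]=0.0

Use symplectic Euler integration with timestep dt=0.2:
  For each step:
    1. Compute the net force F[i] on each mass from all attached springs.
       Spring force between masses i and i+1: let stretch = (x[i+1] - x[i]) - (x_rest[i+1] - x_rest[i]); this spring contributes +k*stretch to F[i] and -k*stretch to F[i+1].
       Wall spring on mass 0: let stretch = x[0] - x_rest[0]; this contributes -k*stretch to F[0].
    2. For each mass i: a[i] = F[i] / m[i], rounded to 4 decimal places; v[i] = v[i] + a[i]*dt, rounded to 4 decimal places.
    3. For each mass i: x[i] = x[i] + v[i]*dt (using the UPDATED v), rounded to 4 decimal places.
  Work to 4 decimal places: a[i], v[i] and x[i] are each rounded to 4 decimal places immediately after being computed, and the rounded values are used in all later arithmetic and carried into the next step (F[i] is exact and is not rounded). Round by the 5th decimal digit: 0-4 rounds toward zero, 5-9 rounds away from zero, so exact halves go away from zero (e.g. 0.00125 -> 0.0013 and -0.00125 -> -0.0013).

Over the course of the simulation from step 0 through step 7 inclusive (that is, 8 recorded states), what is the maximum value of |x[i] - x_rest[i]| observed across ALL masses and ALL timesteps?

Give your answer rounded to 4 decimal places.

Step 0: x=[3.0000 11.0000] v=[-1.0000 0.0000]
Step 1: x=[3.2000 10.8800] v=[1.0000 -0.6000]
Step 2: x=[3.7584 10.6528] v=[2.7920 -1.1360]
Step 3: x=[4.5677 10.3498] v=[4.0464 -1.5149]
Step 4: x=[5.4741 10.0155] v=[4.5322 -1.6713]
Step 5: x=[6.3059 9.6996] v=[4.1591 -1.5796]
Step 6: x=[6.9047 9.4479] v=[2.9942 -1.2583]
Step 7: x=[7.1546 9.2945] v=[1.2496 -0.7669]
Max displacement = 2.1546

Answer: 2.1546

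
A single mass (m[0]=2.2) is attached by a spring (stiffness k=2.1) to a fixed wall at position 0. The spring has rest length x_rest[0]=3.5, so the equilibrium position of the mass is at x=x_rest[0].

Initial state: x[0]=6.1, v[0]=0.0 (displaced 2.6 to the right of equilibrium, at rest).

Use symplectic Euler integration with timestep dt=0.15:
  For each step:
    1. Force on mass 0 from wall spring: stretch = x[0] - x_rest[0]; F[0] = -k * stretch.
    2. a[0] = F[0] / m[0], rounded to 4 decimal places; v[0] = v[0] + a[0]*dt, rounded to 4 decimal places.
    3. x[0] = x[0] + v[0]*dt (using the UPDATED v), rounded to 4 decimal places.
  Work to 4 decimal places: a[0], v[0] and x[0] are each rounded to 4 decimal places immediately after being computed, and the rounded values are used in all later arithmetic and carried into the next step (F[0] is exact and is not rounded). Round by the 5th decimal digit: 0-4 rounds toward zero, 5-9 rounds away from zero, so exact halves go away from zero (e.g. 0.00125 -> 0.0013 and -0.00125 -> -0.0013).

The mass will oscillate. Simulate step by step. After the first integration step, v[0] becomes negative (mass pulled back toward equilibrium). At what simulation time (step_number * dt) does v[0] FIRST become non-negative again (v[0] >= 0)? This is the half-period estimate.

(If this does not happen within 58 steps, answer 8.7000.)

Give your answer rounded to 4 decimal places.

Step 0: x=[6.1000] v=[0.0000]
Step 1: x=[6.0442] v=[-0.3723]
Step 2: x=[5.9337] v=[-0.7366]
Step 3: x=[5.7709] v=[-1.0851]
Step 4: x=[5.5594] v=[-1.4103]
Step 5: x=[5.3036] v=[-1.7052]
Step 6: x=[5.0091] v=[-1.9634]
Step 7: x=[4.6822] v=[-2.1795]
Step 8: x=[4.3299] v=[-2.3488]
Step 9: x=[3.9598] v=[-2.4676]
Step 10: x=[3.5798] v=[-2.5334]
Step 11: x=[3.1981] v=[-2.5448]
Step 12: x=[2.8229] v=[-2.5016]
Step 13: x=[2.4622] v=[-2.4047]
Step 14: x=[2.1238] v=[-2.2561]
Step 15: x=[1.8149] v=[-2.0591]
Step 16: x=[1.5422] v=[-1.8178]
Step 17: x=[1.3116] v=[-1.5375]
Step 18: x=[1.1280] v=[-1.2242]
Step 19: x=[0.9953] v=[-0.8846]
Step 20: x=[0.9164] v=[-0.5260]
Step 21: x=[0.8930] v=[-0.1561]
Step 22: x=[0.9256] v=[0.2172]
First v>=0 after going negative at step 22, time=3.3000

Answer: 3.3000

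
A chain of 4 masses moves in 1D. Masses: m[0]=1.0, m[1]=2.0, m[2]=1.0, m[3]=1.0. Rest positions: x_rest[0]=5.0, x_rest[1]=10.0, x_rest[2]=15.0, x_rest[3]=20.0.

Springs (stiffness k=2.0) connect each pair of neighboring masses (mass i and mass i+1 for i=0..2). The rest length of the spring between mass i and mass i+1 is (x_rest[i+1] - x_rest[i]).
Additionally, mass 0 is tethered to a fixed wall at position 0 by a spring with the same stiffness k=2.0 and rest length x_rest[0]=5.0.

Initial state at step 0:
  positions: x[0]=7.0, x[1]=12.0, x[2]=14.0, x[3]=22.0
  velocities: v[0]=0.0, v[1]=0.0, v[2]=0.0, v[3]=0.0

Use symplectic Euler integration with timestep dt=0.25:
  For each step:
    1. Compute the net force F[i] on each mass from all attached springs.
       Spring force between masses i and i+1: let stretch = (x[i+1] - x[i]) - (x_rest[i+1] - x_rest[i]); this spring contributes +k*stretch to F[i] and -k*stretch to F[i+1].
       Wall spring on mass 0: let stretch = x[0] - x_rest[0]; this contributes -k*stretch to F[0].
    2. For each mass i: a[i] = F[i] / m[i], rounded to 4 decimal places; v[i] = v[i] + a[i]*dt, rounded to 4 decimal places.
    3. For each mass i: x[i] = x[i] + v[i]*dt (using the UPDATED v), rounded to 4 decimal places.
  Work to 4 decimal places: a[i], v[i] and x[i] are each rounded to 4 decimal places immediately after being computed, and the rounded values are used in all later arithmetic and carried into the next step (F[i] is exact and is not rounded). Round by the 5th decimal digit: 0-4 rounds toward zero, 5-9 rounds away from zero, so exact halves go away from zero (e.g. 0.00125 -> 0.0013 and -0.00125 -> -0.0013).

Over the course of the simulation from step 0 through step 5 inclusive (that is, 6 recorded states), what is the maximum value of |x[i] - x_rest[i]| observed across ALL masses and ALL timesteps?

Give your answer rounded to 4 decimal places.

Step 0: x=[7.0000 12.0000 14.0000 22.0000] v=[0.0000 0.0000 0.0000 0.0000]
Step 1: x=[6.7500 11.8125 14.7500 21.6250] v=[-1.0000 -0.7500 3.0000 -1.5000]
Step 2: x=[6.2891 11.4922 15.9922 21.0156] v=[-1.8438 -1.2813 4.9688 -2.4375]
Step 3: x=[5.6924 11.1279 17.2998 20.4033] v=[-2.3868 -1.4571 5.2305 -2.4492]
Step 4: x=[5.0636 10.8097 18.2239 20.0281] v=[-2.5153 -1.2730 3.6963 -1.5010]
Step 5: x=[4.5201 10.5957 18.4467 20.0523] v=[-2.1741 -0.8560 0.8913 0.0969]
Max displacement = 3.4467

Answer: 3.4467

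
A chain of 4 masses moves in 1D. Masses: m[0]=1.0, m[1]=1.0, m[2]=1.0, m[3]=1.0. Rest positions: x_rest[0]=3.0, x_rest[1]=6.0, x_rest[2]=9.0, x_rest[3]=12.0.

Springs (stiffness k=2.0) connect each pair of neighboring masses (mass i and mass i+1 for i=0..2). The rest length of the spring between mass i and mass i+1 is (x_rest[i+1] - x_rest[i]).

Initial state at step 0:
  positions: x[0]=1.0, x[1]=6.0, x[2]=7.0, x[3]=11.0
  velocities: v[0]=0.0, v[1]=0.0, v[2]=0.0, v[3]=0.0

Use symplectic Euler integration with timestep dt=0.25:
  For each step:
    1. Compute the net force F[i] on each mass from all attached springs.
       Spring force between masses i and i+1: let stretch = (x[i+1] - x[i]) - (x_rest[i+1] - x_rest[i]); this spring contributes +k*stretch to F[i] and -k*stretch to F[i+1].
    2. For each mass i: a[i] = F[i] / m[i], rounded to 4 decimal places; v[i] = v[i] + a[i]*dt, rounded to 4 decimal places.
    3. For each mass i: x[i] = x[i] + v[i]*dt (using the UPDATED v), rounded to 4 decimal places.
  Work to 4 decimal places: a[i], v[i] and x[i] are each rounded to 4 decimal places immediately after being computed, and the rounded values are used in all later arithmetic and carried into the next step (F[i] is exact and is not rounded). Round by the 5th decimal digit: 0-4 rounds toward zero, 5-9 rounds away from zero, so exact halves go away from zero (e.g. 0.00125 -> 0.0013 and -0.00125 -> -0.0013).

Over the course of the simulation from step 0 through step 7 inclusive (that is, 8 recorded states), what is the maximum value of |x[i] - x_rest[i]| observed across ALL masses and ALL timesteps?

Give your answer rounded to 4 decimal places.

Step 0: x=[1.0000 6.0000 7.0000 11.0000] v=[0.0000 0.0000 0.0000 0.0000]
Step 1: x=[1.2500 5.5000 7.3750 10.8750] v=[1.0000 -2.0000 1.5000 -0.5000]
Step 2: x=[1.6563 4.7031 7.9531 10.6875] v=[1.6250 -3.1875 2.3125 -0.7500]
Step 3: x=[2.0684 3.9316 8.4668 10.5332] v=[1.6484 -3.0859 2.0547 -0.6172]
Step 4: x=[2.3384 3.4941 8.6719 10.4956] v=[1.0800 -1.7499 0.8203 -0.1504]
Step 5: x=[2.3779 3.5594 8.4577 10.6051] v=[0.1579 0.2612 -0.8568 0.4378]
Step 6: x=[2.1901 4.0893 7.8996 10.8211] v=[-0.7514 2.1196 -2.2323 0.8641]
Step 7: x=[1.8647 4.8581 7.2304 11.0470] v=[-1.3018 3.0752 -2.6767 0.9034]
Max displacement = 2.5059

Answer: 2.5059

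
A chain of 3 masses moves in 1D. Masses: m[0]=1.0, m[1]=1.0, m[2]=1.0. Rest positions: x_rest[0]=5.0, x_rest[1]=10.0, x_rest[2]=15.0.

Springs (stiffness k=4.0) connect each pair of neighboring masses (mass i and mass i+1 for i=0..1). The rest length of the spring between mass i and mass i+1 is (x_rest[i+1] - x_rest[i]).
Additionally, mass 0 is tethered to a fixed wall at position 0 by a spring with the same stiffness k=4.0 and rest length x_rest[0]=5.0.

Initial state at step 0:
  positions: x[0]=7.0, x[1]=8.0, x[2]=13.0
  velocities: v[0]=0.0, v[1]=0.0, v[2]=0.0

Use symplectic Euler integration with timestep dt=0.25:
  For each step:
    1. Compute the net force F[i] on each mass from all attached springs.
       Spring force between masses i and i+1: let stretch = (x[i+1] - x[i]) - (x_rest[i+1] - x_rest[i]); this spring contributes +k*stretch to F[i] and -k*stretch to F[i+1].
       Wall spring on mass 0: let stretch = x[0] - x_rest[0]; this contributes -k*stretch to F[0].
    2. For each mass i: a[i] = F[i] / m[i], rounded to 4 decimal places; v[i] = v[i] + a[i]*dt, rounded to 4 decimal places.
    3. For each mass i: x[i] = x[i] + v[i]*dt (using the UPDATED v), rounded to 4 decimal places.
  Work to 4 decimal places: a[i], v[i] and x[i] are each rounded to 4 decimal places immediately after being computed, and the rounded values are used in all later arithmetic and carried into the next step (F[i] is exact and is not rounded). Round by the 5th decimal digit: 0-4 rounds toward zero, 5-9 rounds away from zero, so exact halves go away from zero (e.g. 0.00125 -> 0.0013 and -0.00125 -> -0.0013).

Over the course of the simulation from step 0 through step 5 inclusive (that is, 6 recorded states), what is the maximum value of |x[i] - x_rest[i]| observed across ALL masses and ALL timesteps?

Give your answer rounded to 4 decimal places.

Answer: 2.7187

Derivation:
Step 0: x=[7.0000 8.0000 13.0000] v=[0.0000 0.0000 0.0000]
Step 1: x=[5.5000 9.0000 13.0000] v=[-6.0000 4.0000 0.0000]
Step 2: x=[3.5000 10.1250 13.2500] v=[-8.0000 4.5000 1.0000]
Step 3: x=[2.2813 10.3750 13.9688] v=[-4.8750 1.0000 2.8750]
Step 4: x=[2.5157 9.5000 15.0391] v=[0.9374 -3.4999 4.2812]
Step 5: x=[3.8672 8.2637 15.9746] v=[5.4060 -4.9451 3.7421]
Max displacement = 2.7187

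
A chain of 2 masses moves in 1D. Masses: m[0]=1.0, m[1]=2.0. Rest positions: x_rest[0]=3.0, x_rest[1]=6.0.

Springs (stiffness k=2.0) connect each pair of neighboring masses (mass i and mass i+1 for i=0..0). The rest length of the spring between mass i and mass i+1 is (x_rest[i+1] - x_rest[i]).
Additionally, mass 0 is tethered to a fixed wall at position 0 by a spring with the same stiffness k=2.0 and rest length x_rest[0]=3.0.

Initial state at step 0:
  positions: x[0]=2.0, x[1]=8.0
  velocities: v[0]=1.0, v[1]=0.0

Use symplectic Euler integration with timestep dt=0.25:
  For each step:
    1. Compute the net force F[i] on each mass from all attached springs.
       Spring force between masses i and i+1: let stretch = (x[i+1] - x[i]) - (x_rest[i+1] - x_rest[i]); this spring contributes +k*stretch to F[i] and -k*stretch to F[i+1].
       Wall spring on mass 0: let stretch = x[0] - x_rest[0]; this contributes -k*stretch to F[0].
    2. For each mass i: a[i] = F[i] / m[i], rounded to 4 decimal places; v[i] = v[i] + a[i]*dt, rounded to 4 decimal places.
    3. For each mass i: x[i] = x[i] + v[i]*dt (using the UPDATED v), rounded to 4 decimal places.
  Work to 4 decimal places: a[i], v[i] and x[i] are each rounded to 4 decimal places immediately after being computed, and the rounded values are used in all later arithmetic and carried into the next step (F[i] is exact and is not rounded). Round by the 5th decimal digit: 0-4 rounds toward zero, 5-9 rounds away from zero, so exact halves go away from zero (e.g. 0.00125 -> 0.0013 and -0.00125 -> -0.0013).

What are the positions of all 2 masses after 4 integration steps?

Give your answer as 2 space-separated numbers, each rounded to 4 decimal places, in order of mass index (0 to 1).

Answer: 5.5342 6.8176

Derivation:
Step 0: x=[2.0000 8.0000] v=[1.0000 0.0000]
Step 1: x=[2.7500 7.8125] v=[3.0000 -0.7500]
Step 2: x=[3.7891 7.4961] v=[4.1563 -1.2656]
Step 3: x=[4.8179 7.1355] v=[4.1153 -1.4424]
Step 4: x=[5.5342 6.8176] v=[2.8652 -1.2718]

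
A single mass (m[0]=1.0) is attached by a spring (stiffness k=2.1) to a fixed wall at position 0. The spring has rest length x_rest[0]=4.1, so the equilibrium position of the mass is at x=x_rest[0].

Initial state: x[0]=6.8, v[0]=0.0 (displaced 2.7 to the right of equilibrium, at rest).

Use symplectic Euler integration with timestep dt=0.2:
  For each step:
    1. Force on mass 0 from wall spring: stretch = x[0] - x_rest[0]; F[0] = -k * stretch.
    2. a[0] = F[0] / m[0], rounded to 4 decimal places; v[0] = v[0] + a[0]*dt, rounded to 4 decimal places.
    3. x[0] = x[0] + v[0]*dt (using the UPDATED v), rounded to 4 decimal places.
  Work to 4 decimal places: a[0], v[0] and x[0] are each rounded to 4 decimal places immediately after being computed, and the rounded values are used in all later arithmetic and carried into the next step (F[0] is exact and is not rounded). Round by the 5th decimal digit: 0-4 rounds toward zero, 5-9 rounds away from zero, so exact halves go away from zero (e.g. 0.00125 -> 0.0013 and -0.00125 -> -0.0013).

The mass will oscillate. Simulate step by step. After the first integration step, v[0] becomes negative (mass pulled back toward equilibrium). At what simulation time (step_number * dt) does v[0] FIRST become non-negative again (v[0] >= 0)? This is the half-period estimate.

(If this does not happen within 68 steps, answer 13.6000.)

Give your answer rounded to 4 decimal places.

Answer: 2.2000

Derivation:
Step 0: x=[6.8000] v=[0.0000]
Step 1: x=[6.5732] v=[-1.1340]
Step 2: x=[6.1387] v=[-2.1727]
Step 3: x=[5.5329] v=[-3.0290]
Step 4: x=[4.8067] v=[-3.6308]
Step 5: x=[4.0212] v=[-3.9276]
Step 6: x=[3.2423] v=[-3.8945]
Step 7: x=[2.5354] v=[-3.5343]
Step 8: x=[1.9600] v=[-2.8772]
Step 9: x=[1.5643] v=[-1.9784]
Step 10: x=[1.3816] v=[-0.9134]
Step 11: x=[1.4273] v=[0.2283]
First v>=0 after going negative at step 11, time=2.2000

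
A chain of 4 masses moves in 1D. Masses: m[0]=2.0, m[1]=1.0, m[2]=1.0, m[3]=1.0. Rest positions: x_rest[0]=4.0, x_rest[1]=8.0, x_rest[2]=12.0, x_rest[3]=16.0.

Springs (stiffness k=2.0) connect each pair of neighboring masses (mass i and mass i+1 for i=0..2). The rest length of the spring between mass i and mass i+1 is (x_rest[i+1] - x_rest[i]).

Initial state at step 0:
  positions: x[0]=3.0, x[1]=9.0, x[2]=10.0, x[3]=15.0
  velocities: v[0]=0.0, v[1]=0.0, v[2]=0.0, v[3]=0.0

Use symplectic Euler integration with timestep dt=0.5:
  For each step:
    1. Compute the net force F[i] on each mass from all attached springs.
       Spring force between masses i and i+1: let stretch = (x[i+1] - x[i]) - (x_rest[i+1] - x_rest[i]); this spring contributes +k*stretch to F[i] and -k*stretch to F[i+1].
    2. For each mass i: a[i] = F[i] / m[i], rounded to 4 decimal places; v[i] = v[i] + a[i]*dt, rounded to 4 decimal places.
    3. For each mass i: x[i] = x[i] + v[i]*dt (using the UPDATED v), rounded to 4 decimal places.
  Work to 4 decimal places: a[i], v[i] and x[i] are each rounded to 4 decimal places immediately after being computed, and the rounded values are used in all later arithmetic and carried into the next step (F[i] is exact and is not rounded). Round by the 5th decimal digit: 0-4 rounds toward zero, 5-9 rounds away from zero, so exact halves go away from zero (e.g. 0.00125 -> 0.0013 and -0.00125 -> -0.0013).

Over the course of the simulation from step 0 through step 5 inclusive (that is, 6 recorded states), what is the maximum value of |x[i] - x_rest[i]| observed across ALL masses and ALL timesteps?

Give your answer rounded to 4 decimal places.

Answer: 2.7500

Derivation:
Step 0: x=[3.0000 9.0000 10.0000 15.0000] v=[0.0000 0.0000 0.0000 0.0000]
Step 1: x=[3.5000 6.5000 12.0000 14.5000] v=[1.0000 -5.0000 4.0000 -1.0000]
Step 2: x=[3.7500 5.2500 12.5000 14.7500] v=[0.5000 -2.5000 1.0000 0.5000]
Step 3: x=[3.3750 6.8750 10.5000 15.8750] v=[-0.7500 3.2500 -4.0000 2.2500]
Step 4: x=[2.8750 8.5625 9.3750 16.3125] v=[-1.0000 3.3750 -2.2500 0.8750]
Step 5: x=[2.7969 7.8125 11.3125 15.2813] v=[-0.1563 -1.5000 3.8750 -2.0625]
Max displacement = 2.7500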